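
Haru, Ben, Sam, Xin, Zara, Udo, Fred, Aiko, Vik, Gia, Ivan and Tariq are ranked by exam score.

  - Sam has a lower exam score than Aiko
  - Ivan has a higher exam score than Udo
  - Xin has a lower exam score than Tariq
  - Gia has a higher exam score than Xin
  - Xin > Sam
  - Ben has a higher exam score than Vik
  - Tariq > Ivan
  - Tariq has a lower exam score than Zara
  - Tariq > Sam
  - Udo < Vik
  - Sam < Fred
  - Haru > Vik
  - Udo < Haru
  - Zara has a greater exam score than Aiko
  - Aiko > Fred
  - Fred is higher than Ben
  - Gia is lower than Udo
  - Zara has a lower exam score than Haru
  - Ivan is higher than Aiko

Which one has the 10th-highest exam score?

Gia

Piecing the relations together gives one ordering: Sam < Xin < Gia < Udo < Vik < Ben < Fred < Aiko < Ivan < Tariq < Zara < Haru.
The 10th largest is Gia.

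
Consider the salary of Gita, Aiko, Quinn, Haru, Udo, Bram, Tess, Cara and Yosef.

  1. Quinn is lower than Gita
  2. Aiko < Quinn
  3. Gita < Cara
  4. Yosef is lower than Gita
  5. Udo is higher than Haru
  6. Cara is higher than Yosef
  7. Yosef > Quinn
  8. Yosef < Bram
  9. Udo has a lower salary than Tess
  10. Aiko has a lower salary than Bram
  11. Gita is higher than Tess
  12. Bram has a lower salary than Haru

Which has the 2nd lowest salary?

Quinn

Chaining the given pairs: Aiko < Quinn < Yosef < Bram < Haru < Udo < Tess < Gita < Cara.
The 2nd smallest is Quinn.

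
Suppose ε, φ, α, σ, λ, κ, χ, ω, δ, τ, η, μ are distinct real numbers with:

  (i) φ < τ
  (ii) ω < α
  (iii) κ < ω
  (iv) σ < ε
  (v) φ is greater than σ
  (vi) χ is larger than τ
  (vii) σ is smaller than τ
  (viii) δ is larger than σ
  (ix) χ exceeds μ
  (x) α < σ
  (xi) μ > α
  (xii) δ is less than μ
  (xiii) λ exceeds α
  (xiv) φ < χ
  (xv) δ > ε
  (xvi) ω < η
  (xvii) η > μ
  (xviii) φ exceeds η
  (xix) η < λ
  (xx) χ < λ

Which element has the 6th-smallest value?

Piecing the relations together gives one ordering: κ < ω < α < σ < ε < δ < μ < η < φ < τ < χ < λ.
Counting 6 from the smallest end gives δ.

δ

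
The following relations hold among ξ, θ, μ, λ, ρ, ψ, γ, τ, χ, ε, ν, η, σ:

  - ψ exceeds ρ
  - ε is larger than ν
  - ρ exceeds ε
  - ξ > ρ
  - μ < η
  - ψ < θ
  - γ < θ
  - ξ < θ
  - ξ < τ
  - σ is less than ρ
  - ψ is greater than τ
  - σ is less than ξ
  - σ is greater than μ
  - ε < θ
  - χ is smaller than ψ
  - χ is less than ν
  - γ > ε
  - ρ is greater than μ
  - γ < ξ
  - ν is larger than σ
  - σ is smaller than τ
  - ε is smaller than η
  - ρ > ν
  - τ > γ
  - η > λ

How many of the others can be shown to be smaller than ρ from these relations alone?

5

Directly below ρ: μ, σ, ν, ε.
One step further: χ (5 so far).
No other element is forced below ρ by the given relations, so the count is 5.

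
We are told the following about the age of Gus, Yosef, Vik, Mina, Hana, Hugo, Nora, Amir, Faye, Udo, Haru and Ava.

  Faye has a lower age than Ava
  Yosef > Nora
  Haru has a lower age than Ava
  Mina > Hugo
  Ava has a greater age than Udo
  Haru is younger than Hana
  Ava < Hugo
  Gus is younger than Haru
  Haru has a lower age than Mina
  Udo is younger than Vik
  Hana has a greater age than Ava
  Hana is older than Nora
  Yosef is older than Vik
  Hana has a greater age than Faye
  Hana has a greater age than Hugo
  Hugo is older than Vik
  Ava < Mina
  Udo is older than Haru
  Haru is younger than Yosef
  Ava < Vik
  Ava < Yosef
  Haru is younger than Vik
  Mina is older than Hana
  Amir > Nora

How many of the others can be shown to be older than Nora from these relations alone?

From Nora the given relations immediately reach Yosef, Amir, Hana.
From those, Mina — 4 in total.
Nothing else is reachable above Nora; 4 in all.

4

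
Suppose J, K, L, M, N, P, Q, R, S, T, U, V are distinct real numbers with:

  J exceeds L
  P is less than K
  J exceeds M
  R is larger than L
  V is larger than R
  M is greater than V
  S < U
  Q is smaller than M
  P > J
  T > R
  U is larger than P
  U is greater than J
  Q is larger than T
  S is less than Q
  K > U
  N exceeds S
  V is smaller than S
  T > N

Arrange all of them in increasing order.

L < R < V < S < N < T < Q < M < J < P < U < K

Nothing is placed below L, so it is least; from there L < R; R < V; V < S; S < N; N < T; T < Q; Q < M; M < J; J < P; P < U; U < K, each given directly.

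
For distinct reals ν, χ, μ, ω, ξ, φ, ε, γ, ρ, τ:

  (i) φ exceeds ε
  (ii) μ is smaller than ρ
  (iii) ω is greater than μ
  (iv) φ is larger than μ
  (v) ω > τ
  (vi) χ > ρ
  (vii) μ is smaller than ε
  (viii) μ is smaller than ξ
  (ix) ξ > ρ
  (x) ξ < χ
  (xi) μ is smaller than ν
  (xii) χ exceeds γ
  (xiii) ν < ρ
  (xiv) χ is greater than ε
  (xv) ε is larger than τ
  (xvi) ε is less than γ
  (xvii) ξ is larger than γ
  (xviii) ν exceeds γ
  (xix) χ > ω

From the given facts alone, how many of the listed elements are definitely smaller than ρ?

5

Directly below ρ: μ, ν.
One step further: γ (3 so far).
One step further: ε (4 so far).
One step further: τ (5 so far).
No other element is forced below ρ by the given relations, so the count is 5.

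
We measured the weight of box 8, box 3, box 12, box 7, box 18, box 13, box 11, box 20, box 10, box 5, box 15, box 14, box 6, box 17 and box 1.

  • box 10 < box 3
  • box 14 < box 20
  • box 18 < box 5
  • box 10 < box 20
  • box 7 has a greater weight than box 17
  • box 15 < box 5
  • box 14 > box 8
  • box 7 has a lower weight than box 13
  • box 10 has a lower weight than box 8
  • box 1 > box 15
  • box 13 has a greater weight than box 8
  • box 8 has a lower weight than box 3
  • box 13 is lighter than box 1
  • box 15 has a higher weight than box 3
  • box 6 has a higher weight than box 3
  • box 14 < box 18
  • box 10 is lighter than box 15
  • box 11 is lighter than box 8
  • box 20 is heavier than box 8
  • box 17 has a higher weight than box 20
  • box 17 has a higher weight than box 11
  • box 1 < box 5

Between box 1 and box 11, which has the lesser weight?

box 11 < box 8 and box 8 < box 14 give box 11 < box 14.
Then box 14 < box 20 extends the chain to box 20.
With box 20 < box 17: box 11 < box 8 < box 14 < box 20 < box 17.
With box 17 < box 7: box 11 < box 8 < box 14 < box 20 < box 17 < box 7.
Then box 7 < box 13 extends the chain to box 13.
With box 13 < box 1: box 11 < box 8 < box 14 < box 20 < box 17 < box 7 < box 13 < box 1.
So box 11 < box 1; box 11 is the lighter of the two.

box 11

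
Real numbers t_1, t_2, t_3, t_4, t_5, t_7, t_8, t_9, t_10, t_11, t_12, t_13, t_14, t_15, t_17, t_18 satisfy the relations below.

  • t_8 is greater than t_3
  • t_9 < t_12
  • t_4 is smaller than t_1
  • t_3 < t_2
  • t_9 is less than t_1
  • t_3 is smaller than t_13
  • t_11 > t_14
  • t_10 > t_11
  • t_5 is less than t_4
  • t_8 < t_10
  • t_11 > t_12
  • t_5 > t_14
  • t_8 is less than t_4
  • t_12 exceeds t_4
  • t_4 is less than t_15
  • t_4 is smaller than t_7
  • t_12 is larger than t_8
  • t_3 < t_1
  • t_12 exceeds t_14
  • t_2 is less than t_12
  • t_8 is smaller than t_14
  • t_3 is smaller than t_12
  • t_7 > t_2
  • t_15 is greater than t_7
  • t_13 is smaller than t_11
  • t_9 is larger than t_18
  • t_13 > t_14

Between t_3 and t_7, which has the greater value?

t_7

t_3 < t_8 and t_8 < t_14 give t_3 < t_14.
With t_14 < t_5: t_3 < t_8 < t_14 < t_5.
With t_5 < t_4: t_3 < t_8 < t_14 < t_5 < t_4.
With t_4 < t_7: t_3 < t_8 < t_14 < t_5 < t_4 < t_7.
So t_3 < t_7; t_7 is the larger of the two.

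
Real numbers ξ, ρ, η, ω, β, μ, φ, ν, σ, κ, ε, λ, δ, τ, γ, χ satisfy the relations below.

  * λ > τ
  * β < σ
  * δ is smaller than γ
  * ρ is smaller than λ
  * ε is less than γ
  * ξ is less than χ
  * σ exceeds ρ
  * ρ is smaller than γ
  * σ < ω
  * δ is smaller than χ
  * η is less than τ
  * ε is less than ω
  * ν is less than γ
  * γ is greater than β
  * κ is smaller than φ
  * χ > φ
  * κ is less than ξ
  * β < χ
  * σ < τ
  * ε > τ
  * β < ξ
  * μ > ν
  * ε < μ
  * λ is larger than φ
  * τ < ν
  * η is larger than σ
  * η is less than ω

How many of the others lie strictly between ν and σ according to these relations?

The relations place σ below ν. An element lies strictly between them when it is forced above σ and also forced below ν.
Above σ: {η, τ, ε, ω, μ, λ, γ}. Below ν: {β, ρ, η, τ}.
Intersection: {η, τ} — 2.

2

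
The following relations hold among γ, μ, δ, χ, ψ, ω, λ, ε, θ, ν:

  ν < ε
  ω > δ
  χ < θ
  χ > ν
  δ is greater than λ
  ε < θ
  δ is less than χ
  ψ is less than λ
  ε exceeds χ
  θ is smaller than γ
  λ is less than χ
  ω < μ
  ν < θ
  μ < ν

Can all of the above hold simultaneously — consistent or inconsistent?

Every relation is compatible with ψ < λ < δ < ω < μ < ν < χ < ε < θ < γ; the set is consistent.

consistent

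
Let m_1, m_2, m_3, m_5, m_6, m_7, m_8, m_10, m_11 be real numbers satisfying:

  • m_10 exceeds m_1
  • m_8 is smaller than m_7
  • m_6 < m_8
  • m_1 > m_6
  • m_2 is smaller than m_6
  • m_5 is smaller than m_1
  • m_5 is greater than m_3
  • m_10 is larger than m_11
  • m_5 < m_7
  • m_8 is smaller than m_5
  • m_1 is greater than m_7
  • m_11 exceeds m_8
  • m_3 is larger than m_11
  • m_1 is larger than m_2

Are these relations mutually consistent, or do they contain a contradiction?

consistent

The single ordering m_2 < m_6 < m_8 < m_11 < m_3 < m_5 < m_7 < m_1 < m_10 satisfies every listed relation, so no contradiction arises.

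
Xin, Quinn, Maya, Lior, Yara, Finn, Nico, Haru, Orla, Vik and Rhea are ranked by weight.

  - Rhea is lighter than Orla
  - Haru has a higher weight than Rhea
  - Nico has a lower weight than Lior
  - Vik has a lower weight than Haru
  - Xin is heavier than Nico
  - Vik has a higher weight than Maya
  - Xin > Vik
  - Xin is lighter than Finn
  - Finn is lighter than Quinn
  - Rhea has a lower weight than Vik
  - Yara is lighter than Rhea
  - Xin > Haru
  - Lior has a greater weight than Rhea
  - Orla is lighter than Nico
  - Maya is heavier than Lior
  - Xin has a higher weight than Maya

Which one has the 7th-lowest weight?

The consecutive relations fix a unique order: Yara < Rhea < Orla < Nico < Lior < Maya < Vik < Haru < Xin < Finn < Quinn.
The 7th smallest is Vik.

Vik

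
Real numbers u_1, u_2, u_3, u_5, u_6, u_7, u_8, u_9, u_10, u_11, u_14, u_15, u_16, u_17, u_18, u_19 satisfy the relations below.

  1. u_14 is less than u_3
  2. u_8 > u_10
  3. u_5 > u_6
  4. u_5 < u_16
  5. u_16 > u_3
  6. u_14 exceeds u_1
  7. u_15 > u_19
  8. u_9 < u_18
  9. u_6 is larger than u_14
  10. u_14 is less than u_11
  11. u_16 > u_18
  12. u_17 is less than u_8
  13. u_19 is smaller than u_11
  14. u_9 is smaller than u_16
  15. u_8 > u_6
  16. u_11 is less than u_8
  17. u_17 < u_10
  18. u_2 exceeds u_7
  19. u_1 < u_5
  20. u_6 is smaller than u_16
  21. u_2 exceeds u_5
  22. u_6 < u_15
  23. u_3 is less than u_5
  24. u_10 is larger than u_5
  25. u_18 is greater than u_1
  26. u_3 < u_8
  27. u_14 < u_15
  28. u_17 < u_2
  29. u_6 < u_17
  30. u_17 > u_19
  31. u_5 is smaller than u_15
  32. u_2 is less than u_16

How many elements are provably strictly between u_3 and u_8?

2

Chaining upward from u_3 reaches: u_5, u_2, u_16, u_10, u_15.
Chaining downward from u_8 reaches: u_1, u_14, u_6, u_19, u_11, u_17, u_5, u_10.
Strictly between u_3 and u_8 are those in both lists: u_5, u_10 — 2 elements.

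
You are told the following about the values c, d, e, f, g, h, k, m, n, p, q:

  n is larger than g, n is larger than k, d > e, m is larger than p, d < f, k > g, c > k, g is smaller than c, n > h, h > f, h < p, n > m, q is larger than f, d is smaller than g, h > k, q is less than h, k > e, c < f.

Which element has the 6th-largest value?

f

Chaining the given pairs: e < d < g < k < c < f < q < h < p < m < n.
Counting 6 from the largest end gives f.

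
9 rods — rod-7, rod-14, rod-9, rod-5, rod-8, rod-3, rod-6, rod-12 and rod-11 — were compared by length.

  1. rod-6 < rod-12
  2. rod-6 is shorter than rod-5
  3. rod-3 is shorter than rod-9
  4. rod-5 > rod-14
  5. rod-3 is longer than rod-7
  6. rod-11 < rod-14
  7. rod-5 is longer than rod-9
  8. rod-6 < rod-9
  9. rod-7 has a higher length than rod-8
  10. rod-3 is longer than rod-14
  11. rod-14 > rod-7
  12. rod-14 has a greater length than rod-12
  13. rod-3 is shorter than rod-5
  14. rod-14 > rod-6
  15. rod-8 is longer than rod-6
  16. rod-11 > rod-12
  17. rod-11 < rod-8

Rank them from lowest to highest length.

rod-6 < rod-12 < rod-11 < rod-8 < rod-7 < rod-14 < rod-3 < rod-9 < rod-5

The consecutive links are each given: rod-6 < rod-12; rod-12 < rod-11; rod-11 < rod-8; rod-8 < rod-7; rod-7 < rod-14; rod-14 < rod-3; rod-3 < rod-9; rod-9 < rod-5.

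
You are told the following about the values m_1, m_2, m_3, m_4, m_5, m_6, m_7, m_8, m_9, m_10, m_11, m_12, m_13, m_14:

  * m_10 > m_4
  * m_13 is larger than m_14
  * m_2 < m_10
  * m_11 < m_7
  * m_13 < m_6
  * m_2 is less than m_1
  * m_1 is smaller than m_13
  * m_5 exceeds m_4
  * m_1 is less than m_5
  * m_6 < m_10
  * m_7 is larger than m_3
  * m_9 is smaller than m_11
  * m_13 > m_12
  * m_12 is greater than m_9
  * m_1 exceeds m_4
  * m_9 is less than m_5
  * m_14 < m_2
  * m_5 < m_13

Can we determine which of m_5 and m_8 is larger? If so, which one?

undetermined

Following every chain through m_8: nothing is chained to m_8.
m_5 is not reached, and no chain runs the other way from m_5 to m_8.
So the given relations leave the order of m_8 and m_5 undetermined.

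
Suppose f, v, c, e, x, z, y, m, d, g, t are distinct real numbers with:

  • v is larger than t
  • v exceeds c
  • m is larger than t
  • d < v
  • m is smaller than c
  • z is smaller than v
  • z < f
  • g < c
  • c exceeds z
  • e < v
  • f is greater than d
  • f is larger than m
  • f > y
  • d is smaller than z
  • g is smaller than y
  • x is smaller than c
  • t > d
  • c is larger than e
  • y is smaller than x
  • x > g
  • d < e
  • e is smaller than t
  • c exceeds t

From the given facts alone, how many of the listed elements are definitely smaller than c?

8

Directly below c: g, e, x, t, m, z.
One step further: d, y (8 so far).
Nothing else is reachable below c; 8 in all.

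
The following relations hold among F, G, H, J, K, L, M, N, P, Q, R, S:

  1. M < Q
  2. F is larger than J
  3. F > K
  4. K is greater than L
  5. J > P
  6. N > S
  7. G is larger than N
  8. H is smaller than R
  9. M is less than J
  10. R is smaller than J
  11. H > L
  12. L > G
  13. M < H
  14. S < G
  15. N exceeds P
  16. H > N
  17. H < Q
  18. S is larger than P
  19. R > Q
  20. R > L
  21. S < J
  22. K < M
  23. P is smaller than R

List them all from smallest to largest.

Nothing is placed below P, so it is least; from there P < S; S < N; N < G; G < L; L < K; K < M; M < H; H < Q; Q < R; R < J; J < F, each given directly.

P < S < N < G < L < K < M < H < Q < R < J < F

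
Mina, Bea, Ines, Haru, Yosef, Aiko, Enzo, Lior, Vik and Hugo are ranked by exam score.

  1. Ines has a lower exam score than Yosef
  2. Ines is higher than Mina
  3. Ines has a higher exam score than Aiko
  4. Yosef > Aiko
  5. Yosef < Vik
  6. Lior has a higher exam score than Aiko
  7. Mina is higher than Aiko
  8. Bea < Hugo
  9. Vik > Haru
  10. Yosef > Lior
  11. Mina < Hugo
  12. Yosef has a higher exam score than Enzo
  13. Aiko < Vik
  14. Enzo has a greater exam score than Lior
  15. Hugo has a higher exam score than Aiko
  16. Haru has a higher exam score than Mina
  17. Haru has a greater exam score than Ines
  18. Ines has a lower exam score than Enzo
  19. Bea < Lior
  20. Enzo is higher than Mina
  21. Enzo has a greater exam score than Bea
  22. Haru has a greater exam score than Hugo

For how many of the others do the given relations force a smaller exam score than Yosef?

From Yosef the given relations immediately reach Aiko, Lior, Ines, Enzo.
From those, Bea, Mina — 6 in total.
Nothing else is reachable below Yosef; 6 in all.

6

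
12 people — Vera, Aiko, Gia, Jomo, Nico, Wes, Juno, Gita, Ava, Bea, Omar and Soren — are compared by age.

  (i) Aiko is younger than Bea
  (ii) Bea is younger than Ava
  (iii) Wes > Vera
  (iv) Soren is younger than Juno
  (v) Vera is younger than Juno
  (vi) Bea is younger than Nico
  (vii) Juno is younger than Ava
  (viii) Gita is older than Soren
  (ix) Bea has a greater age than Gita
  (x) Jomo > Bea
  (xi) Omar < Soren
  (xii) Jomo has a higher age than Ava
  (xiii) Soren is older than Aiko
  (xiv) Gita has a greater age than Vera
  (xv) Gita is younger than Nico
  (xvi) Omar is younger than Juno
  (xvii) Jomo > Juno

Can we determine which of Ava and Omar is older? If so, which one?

Ava

Chaining the given relations: Omar < Soren < Gita < Bea < Ava.
So Ava is older.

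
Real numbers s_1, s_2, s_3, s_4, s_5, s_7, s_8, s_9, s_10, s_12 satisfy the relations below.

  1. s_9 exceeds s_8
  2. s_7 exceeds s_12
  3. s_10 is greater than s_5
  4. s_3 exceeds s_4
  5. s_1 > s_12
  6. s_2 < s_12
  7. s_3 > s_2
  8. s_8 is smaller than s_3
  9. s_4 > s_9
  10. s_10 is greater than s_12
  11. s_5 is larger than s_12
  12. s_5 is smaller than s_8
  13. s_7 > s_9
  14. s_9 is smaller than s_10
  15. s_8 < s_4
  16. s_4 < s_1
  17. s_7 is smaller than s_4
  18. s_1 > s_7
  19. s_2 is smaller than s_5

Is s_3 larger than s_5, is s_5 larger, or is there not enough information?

s_3

Following the relations from s_5: s_5 < s_8 < s_9 < s_7 < s_4 < s_3.
So s_3 is larger.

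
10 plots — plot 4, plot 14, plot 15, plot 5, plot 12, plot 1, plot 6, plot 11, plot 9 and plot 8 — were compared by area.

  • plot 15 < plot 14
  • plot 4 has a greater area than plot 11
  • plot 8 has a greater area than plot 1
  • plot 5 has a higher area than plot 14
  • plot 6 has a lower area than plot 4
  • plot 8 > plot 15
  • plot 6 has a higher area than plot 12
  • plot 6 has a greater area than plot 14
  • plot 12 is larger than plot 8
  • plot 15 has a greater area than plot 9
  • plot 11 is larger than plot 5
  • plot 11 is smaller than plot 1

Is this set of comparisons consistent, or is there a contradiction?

Every relation is compatible with plot 9 < plot 15 < plot 14 < plot 5 < plot 11 < plot 1 < plot 8 < plot 12 < plot 6 < plot 4; the set is consistent.

consistent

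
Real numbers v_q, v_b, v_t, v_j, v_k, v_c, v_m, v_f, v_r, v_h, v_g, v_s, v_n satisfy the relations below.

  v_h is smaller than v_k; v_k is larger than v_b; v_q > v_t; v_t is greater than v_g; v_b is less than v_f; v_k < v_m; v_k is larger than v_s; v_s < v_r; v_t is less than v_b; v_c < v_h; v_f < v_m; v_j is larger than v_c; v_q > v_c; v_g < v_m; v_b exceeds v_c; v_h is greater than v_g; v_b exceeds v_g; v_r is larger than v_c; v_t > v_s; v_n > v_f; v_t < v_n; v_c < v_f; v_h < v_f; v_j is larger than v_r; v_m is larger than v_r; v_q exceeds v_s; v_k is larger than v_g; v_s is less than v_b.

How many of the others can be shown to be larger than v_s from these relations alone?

9

The elements the relations force above v_s are v_r, v_t, v_b, v_f, v_j, v_n, v_k, v_m, v_q — no chain reaches any other.
That is 9.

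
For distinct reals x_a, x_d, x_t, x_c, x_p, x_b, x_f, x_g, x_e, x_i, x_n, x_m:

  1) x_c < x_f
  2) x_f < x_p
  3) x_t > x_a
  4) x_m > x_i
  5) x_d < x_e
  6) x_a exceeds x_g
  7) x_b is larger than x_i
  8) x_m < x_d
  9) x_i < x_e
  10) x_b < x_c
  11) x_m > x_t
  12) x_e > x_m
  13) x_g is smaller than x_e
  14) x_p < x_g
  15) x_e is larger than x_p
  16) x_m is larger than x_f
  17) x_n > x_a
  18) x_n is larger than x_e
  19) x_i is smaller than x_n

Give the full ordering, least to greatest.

x_i < x_b < x_c < x_f < x_p < x_g < x_a < x_t < x_m < x_d < x_e < x_n

The consecutive links are each given: x_i < x_b; x_b < x_c; x_c < x_f; x_f < x_p; x_p < x_g; x_g < x_a; x_a < x_t; x_t < x_m; x_m < x_d; x_d < x_e; x_e < x_n.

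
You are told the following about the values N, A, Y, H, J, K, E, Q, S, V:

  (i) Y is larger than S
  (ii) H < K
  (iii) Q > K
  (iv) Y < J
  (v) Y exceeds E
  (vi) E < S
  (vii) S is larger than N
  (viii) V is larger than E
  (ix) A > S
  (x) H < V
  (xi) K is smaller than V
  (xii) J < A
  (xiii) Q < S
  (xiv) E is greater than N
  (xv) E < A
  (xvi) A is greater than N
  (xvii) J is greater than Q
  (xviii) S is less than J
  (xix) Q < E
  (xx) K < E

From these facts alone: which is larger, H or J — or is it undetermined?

H < K < E < S < Y < J, by transitivity through K, E, S, Y.
So J is larger.

J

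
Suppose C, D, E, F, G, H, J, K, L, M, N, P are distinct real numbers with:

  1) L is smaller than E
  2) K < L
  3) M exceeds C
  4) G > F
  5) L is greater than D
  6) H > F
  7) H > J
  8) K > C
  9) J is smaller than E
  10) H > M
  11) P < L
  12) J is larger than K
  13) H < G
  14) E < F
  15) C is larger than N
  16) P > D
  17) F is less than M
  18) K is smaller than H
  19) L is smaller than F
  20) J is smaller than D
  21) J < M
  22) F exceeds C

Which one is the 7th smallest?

Chaining the given pairs: N < C < K < J < D < P < L < E < F < M < H < G.
The 7th smallest is L.

L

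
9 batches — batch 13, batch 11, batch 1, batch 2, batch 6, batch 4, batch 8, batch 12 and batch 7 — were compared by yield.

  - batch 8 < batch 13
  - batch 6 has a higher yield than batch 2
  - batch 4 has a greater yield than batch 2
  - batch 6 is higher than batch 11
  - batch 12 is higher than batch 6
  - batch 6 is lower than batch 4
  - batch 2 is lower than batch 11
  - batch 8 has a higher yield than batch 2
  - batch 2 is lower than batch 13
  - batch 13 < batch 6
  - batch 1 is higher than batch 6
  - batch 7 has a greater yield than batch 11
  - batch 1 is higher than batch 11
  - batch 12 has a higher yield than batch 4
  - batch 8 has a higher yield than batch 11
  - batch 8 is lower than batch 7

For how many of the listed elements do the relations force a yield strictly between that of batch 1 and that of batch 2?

4

The relations place batch 2 below batch 1. An element lies strictly between them when it is forced above batch 2 and also forced below batch 1.
Above batch 2: {batch 11, batch 8, batch 13, batch 6, batch 4, batch 12, batch 7}. Below batch 1: {batch 11, batch 8, batch 13, batch 6}.
Intersection: {batch 11, batch 8, batch 13, batch 6} — 4.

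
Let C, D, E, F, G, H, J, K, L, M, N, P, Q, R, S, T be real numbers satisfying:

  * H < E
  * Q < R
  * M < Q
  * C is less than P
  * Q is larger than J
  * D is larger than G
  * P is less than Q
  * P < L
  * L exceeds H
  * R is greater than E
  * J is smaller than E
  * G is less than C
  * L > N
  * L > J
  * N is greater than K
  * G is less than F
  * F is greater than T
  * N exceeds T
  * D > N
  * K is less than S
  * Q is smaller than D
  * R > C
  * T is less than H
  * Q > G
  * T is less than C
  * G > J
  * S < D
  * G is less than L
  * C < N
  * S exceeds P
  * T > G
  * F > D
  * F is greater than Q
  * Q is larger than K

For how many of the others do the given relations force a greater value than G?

The elements the relations force above G are T, C, P, N, Q, S, H, E, D, F, R, L — no chain reaches any other.
That is 12.

12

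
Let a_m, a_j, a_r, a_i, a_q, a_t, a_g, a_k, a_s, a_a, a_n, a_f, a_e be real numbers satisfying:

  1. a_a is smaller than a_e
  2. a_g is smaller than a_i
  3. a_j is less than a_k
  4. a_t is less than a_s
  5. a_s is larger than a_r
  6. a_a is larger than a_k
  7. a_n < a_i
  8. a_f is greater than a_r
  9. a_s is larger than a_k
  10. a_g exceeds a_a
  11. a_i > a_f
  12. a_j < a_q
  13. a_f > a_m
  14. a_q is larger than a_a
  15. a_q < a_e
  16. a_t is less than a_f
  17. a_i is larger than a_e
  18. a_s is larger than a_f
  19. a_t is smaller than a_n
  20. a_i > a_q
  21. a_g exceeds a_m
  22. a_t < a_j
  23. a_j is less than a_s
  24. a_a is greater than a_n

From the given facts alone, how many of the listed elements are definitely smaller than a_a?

4

The elements the relations force below a_a are a_t, a_j, a_k, a_n — no chain reaches any other.
That is 4.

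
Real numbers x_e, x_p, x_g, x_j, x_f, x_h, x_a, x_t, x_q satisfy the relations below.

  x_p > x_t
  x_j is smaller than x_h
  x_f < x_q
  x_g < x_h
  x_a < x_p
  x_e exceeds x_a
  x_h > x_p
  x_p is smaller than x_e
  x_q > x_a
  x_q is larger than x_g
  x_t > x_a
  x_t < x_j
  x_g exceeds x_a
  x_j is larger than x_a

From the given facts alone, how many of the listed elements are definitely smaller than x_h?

Directly below x_h: x_p, x_g, x_j.
One step further: x_a, x_t (5 so far).
Nothing else is reachable below x_h; 5 in all.

5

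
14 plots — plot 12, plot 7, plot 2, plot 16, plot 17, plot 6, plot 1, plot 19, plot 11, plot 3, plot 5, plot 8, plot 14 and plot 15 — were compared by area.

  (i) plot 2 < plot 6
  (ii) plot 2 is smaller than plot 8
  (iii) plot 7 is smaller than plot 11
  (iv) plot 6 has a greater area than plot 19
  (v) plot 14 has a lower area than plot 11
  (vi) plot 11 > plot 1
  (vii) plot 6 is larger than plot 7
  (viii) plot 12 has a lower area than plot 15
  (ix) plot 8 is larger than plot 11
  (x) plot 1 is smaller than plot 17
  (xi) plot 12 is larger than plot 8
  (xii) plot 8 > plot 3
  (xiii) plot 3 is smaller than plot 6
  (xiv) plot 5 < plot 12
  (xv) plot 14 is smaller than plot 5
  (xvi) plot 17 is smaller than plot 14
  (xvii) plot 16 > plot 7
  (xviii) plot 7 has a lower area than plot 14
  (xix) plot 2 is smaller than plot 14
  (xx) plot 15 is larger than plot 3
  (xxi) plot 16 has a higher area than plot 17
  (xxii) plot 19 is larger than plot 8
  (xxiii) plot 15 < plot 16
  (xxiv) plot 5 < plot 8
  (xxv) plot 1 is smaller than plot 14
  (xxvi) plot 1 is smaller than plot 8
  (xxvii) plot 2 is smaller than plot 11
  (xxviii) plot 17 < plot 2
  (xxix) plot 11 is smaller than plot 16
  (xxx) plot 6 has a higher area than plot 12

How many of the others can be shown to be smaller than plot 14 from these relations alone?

4

The elements the relations force below plot 14 are plot 1, plot 17, plot 2, plot 7 — no chain reaches any other.
That is 4.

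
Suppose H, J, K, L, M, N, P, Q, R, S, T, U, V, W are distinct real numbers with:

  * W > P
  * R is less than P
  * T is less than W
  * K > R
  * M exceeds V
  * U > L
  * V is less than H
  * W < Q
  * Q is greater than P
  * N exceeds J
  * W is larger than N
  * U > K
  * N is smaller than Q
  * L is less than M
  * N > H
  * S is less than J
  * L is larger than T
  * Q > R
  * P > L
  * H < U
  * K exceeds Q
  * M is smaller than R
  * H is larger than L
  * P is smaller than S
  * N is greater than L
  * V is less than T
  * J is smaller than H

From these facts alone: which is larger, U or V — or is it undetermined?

U

Chaining the given relations: V < T < L < M < R < P < S < J < H < N < W < Q < K < U.
So U is larger.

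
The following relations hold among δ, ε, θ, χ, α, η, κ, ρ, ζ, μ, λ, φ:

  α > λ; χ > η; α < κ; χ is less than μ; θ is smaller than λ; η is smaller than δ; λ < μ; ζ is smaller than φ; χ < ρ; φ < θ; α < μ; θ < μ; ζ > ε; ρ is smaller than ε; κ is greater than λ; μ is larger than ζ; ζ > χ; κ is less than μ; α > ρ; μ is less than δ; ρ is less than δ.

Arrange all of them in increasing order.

η < χ < ρ < ε < ζ < φ < θ < λ < α < κ < μ < δ

The consecutive links are each given: η < χ; χ < ρ; ρ < ε; ε < ζ; ζ < φ; φ < θ; θ < λ; λ < α; α < κ; κ < μ; μ < δ.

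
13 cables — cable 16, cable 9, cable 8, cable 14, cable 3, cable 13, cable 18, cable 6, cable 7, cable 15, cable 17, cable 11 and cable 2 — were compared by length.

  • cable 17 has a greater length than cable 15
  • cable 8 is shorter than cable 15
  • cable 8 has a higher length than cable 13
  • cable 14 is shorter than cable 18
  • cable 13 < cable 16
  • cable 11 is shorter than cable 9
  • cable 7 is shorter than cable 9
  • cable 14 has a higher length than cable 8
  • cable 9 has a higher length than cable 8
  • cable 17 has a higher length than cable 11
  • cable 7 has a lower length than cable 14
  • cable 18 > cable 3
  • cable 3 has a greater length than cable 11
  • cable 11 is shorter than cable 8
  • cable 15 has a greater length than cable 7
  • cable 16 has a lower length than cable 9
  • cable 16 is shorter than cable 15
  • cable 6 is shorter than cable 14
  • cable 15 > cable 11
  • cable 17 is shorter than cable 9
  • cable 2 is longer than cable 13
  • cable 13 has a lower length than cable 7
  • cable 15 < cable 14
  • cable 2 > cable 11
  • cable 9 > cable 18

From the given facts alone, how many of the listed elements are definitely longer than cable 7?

5

The elements the relations force above cable 7 are cable 15, cable 14, cable 17, cable 18, cable 9 — no chain reaches any other.
That is 5.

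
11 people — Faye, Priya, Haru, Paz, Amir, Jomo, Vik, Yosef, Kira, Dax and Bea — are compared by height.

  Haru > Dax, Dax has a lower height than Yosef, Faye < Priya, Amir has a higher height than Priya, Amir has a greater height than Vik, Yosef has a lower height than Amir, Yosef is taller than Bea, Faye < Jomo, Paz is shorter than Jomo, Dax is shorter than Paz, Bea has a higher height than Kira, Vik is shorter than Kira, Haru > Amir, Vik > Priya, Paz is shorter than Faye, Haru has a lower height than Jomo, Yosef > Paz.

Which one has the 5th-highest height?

Chaining the given pairs: Dax < Paz < Faye < Priya < Vik < Kira < Bea < Yosef < Amir < Haru < Jomo.
Counting 5 from the largest end gives Bea.

Bea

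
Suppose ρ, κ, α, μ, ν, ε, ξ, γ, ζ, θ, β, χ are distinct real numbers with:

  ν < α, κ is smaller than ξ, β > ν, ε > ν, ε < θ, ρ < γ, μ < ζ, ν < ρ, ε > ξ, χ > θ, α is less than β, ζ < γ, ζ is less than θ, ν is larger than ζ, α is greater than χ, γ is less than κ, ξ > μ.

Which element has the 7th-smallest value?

The consecutive relations fix a unique order: μ < ζ < ν < ρ < γ < κ < ξ < ε < θ < χ < α < β.
The 7th smallest is ξ.

ξ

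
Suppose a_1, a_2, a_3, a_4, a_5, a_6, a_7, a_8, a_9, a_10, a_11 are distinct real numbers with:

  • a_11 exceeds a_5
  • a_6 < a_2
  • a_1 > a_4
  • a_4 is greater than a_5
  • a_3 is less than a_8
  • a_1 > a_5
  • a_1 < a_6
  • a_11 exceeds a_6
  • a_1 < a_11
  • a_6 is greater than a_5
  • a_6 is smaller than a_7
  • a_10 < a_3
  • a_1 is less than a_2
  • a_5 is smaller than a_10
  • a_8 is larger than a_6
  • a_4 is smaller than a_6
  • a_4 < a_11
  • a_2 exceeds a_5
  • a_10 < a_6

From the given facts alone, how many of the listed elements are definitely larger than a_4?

6

The elements the relations force above a_4 are a_1, a_6, a_7, a_2, a_11, a_8 — no chain reaches any other.
That is 6.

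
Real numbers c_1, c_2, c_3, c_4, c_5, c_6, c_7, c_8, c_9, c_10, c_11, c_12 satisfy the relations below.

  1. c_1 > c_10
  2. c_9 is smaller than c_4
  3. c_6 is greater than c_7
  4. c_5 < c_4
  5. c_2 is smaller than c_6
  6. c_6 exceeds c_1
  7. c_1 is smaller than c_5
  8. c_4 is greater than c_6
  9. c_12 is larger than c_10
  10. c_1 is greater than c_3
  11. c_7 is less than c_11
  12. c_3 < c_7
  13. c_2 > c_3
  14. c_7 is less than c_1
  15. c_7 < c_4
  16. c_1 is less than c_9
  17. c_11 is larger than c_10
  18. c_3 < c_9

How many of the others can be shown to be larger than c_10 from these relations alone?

7

Directly above c_10: c_1, c_12, c_11.
One step further: c_5, c_6, c_9 (6 so far).
One step further: c_4 (7 so far).
No other element is forced above c_10 by the given relations, so the count is 7.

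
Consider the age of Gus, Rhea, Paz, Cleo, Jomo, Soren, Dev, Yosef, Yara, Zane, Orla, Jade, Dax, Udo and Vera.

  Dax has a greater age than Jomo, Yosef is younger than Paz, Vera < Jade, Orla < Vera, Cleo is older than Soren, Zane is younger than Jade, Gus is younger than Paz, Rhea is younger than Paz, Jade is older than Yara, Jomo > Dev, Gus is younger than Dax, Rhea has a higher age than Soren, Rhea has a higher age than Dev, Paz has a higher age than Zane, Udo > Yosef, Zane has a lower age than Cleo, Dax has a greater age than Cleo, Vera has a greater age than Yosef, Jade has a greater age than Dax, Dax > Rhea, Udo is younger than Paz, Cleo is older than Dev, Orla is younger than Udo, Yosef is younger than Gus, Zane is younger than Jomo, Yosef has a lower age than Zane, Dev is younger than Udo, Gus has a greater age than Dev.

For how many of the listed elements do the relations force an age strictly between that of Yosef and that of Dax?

4

Chaining upward from Yosef reaches: Zane, Cleo, Jomo, Gus, Vera, Udo, Paz, Jade.
Chaining downward from Dax reaches: Zane, Dev, Soren, Cleo, Jomo, Gus, Rhea.
Strictly between Yosef and Dax are those in both lists: Zane, Cleo, Jomo, Gus — 4 elements.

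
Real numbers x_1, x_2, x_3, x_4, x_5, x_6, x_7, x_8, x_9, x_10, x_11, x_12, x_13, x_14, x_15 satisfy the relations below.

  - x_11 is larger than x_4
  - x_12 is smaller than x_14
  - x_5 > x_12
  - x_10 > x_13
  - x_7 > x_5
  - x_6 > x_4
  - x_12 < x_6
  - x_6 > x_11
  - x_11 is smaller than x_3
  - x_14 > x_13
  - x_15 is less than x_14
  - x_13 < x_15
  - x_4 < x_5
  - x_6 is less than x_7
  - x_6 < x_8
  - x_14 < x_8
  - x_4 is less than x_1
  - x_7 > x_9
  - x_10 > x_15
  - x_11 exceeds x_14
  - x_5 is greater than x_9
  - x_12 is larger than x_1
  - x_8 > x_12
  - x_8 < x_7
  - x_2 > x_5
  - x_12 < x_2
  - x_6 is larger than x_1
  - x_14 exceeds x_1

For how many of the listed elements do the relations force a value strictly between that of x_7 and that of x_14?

Chaining upward from x_14 reaches: x_11, x_6, x_3, x_8.
Chaining downward from x_7 reaches: x_4, x_13, x_1, x_12, x_9, x_15, x_5, x_11, x_6, x_8.
Strictly between x_14 and x_7 are those in both lists: x_11, x_6, x_8 — 3 elements.

3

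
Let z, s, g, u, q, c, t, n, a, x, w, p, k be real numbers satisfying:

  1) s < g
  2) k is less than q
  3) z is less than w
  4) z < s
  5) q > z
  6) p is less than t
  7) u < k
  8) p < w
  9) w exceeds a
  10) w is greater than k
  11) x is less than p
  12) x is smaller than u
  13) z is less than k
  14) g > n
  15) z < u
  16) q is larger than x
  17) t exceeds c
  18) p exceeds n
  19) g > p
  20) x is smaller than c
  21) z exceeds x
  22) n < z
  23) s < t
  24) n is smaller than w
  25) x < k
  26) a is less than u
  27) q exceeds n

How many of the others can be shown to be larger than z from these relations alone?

7

The elements the relations force above z are u, k, w, q, s, t, g — no chain reaches any other.
That is 7.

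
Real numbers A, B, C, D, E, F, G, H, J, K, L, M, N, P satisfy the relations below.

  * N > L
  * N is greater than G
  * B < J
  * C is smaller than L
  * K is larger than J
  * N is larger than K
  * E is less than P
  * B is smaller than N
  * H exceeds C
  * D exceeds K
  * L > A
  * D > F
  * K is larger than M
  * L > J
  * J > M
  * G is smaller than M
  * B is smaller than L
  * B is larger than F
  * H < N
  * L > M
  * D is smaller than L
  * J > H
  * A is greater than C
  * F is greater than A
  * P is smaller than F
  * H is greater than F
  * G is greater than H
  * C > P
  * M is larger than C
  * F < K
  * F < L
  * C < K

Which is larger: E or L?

E < P and P < C give E < C.
With C < A: E < P < C < A.
With A < F: E < P < C < A < F.
With F < H: E < P < C < A < F < H.
With H < G: E < P < C < A < F < H < G.
Then G < M extends the chain to M.
Then M < J extends the chain to J.
Then J < K extends the chain to K.
With K < D: E < P < C < A < F < H < G < M < J < K < D.
With D < L: E < P < C < A < F < H < G < M < J < K < D < L.
So E < L; L is the larger of the two.

L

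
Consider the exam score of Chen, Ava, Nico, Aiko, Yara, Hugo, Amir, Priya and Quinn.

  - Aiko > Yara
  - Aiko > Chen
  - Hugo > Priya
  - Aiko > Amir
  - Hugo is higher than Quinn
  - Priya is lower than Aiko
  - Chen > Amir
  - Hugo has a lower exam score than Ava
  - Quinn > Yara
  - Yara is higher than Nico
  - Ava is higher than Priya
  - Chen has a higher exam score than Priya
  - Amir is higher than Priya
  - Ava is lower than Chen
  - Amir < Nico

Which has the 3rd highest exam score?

Piecing the relations together gives one ordering: Priya < Amir < Nico < Yara < Quinn < Hugo < Ava < Chen < Aiko.
The 3rd largest is Ava.

Ava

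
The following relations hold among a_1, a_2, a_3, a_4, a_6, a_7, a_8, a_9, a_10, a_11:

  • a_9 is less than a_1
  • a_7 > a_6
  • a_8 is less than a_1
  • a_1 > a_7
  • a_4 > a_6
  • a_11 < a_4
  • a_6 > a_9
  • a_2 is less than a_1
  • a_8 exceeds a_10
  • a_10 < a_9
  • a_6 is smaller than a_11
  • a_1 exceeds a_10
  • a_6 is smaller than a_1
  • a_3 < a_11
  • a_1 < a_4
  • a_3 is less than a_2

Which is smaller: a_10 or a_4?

a_10

Following the relations from a_10: a_10 < a_9 < a_6 < a_7 < a_1 < a_4.
So a_10 < a_4; a_10 is the smaller of the two.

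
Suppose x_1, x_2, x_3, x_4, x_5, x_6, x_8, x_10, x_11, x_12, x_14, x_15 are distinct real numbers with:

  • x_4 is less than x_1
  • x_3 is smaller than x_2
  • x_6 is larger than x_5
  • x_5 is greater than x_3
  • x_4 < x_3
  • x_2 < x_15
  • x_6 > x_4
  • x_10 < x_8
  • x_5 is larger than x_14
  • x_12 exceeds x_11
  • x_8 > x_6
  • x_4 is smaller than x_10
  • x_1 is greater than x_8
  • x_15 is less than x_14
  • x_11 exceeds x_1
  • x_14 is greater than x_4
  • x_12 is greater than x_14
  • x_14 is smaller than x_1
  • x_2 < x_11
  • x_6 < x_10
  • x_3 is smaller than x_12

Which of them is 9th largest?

The consecutive relations fix a unique order: x_4 < x_3 < x_2 < x_15 < x_14 < x_5 < x_6 < x_10 < x_8 < x_1 < x_11 < x_12.
Counting 9 from the largest end gives x_15.

x_15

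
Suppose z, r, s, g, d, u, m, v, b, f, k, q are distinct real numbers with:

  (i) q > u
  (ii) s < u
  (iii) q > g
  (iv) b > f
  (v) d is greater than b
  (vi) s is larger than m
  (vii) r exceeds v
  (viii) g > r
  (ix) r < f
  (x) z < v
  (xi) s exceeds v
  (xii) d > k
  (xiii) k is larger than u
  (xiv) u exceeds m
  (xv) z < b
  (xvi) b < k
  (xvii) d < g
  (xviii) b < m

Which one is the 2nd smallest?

v

The consecutive relations fix a unique order: z < v < r < f < b < m < s < u < k < d < g < q.
The 2nd smallest is v.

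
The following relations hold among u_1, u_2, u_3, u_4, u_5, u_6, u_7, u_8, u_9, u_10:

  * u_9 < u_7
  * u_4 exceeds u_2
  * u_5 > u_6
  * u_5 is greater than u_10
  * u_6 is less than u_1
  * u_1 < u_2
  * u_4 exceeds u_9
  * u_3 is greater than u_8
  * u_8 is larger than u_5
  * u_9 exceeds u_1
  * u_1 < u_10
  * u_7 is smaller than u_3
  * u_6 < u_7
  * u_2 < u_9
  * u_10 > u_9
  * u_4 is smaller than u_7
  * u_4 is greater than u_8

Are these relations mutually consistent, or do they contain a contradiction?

consistent

Every relation is compatible with u_6 < u_1 < u_2 < u_9 < u_10 < u_5 < u_8 < u_4 < u_7 < u_3; the set is consistent.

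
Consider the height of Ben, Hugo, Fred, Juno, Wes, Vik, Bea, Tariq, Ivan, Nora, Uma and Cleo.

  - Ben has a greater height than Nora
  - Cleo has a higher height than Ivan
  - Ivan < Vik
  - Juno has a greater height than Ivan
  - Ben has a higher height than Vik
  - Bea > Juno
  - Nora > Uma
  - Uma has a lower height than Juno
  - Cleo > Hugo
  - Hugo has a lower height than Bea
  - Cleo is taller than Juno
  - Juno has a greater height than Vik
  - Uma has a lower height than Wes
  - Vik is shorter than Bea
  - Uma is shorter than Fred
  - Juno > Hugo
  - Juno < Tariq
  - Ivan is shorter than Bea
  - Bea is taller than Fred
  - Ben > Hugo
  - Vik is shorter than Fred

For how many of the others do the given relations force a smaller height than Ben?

Directly below Ben: Hugo, Vik, Nora.
One step further: Uma, Ivan (5 so far).
Nothing else is reachable below Ben; 5 in all.

5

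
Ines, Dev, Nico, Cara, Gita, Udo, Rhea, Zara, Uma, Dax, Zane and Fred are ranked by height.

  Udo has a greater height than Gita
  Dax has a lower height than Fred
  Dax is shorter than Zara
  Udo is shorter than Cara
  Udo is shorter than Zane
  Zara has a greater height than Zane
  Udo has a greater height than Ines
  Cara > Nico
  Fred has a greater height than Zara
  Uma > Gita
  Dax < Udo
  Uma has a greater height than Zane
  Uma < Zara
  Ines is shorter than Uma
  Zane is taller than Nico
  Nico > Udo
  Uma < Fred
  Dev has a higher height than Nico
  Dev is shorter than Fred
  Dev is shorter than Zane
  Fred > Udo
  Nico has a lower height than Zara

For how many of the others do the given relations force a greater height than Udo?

Directly above Udo: Nico, Cara, Zane, Fred.
One step further: Dev, Uma, Zara (7 so far).
No other element is forced above Udo by the given relations, so the count is 7.

7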